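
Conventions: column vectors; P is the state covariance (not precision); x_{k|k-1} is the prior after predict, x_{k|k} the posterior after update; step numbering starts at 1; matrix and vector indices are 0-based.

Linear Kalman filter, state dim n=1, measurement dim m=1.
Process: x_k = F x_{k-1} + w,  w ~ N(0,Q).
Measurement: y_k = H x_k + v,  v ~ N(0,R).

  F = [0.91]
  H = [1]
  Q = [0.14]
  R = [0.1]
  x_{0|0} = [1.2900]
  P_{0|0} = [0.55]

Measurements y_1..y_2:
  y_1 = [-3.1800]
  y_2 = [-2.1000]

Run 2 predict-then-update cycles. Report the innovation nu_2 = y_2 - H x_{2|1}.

innov = [0.2241]

step 1: x^-=[1.1739]  P^-=[0.5955]  S=[0.6955]  K=[0.8562]  nu=[-4.3539]  x^+=[-2.5539]  P^+=[0.0856]
step 2: x^-=[-2.3241]  P^-=[0.2109]  S=[0.3109]  K=[0.6784]  nu=[0.2241]  x^+=[-2.1721]  P^+=[0.0678]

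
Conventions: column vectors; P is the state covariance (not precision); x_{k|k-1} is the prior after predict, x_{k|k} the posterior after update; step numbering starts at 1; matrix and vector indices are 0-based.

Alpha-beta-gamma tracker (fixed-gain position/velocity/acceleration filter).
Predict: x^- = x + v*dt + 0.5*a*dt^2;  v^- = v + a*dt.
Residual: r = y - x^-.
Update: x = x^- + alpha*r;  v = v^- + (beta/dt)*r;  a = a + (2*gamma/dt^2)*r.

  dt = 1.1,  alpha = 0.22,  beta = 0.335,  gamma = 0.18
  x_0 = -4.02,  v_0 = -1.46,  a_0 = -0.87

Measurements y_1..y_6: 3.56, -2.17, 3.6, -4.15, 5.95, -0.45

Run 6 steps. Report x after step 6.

step 1: x_pred=-6.1523  r=9.7123  x^+=-4.0156  v^+=0.5409  a^+=2.0196
step 2: x_pred=-2.1988  r=0.0288  x^+=-2.1925  v^+=2.7712  a^+=2.0282
step 3: x_pred=2.0829  r=1.5171  x^+=2.4167  v^+=5.4643  a^+=2.4796
step 4: x_pred=9.9275  r=-14.0775  x^+=6.8304  v^+=3.9045  a^+=-1.7088
step 5: x_pred=10.0916  r=-4.1416  x^+=9.1805  v^+=0.7636  a^+=-2.9410
step 6: x_pred=8.2411  r=-8.6911  x^+=6.3290  v^+=-5.1184  a^+=-5.5268

x_post = 6.3290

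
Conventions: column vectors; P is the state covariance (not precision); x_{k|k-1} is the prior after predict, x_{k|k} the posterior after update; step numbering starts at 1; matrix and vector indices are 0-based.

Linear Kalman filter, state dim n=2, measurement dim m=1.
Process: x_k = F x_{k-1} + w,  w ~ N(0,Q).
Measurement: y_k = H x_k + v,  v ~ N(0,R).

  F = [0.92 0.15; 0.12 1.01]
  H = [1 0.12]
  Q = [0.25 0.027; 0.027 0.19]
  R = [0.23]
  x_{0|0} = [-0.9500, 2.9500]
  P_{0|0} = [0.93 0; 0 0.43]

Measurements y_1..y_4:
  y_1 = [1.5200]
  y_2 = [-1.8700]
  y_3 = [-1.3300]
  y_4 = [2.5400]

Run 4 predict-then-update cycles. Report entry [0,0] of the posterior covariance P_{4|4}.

P_post[0,0] = 0.1407

step 1: x^-=[-0.4315, 2.8655]  P^-=[1.0468 0.1948; 0.1948 0.6420]  S=[1.3328]  K=[0.8030; 0.2040]  nu=[1.6076]  x^+=[0.8594, 3.1934]  P^+=[0.1875 -0.0235; -0.0235 0.5866]
step 2: x^-=[1.2696, 3.3285]  P^-=[0.4154 0.1143; 0.1143 0.7854]  S=[0.6842]  K=[0.6272; 0.3049]  nu=[-3.5390]  x^+=[-0.9502, 2.2496]  P^+=[0.1462 -0.0165; -0.0165 0.7218]
step 3: x^-=[-0.5368, 2.1580]  P^-=[0.3855 0.1369; 0.1369 0.9244]  S=[0.6616]  K=[0.6074; 0.3745]  nu=[-1.0522]  x^+=[-1.1759, 1.7639]  P^+=[0.1413 -0.0137; -0.0137 0.8316]
step 4: x^-=[-0.8172, 1.6405]  P^-=[0.3846 0.1557; 0.1557 1.0370]  S=[0.6669]  K=[0.6047; 0.4200]  nu=[3.1604]  x^+=[1.0939, 2.9679]  P^+=[0.1407 -0.0137; -0.0137 0.9194]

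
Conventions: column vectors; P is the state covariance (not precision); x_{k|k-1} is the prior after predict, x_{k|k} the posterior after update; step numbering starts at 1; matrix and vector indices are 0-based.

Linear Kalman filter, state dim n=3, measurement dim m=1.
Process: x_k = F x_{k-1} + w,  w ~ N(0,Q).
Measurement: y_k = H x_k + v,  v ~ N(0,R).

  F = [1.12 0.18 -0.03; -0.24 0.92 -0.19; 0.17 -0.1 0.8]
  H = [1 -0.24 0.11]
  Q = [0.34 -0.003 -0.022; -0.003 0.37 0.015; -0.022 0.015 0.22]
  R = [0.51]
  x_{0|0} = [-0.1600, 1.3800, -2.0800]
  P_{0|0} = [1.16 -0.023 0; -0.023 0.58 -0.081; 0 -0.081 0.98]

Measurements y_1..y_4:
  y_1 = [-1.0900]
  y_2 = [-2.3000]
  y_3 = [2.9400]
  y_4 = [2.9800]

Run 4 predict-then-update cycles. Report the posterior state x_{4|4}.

x_post = [3.4770, 2.4575, -1.4421]

step 1: x^-=[0.1316, 1.7032, -1.8292]  P^-=[1.8064 -0.2309 0.1549; -0.2309 1.0016 -0.3000; 0.1549 -0.3000 0.9003]  S=[2.5457]  K=[0.7380; -0.1981; 0.1280]  nu=[-0.6116]  x^+=[-0.3198, 1.8243, -1.9075]  P^+=[0.4197 0.1413 -0.0856; 0.1413 0.9017 -0.2354; -0.0856 -0.2354 0.8585]
step 2: x^-=[0.0274, 2.1176, -1.7628]  P^-=[0.9618 0.2100 -0.1013; 0.2100 1.2005 -0.3486; -0.1013 -0.3486 0.8002]  S=[1.4459]  K=[0.6226; -0.0805; 0.0487]  nu=[-1.6253]  x^+=[-0.9845, 2.2485, -1.8419]  P^+=[0.4013 0.2825 -0.1451; 0.2825 1.1911 -0.3429; -0.1451 -0.3429 0.7968]
step 3: x^-=[-0.6426, 2.6548, -1.8657]  P^-=[1.0101 0.4209 -0.1889; 0.4209 1.4119 -0.4075; -0.1889 -0.4075 0.7592]  S=[1.3885]  K=[0.6397; 0.0268; -0.0054]  nu=[4.4250]  x^+=[2.1882, 2.7733, -1.8898]  P^+=[0.4418 0.3971 -0.1840; 0.3971 1.4109 -0.4073; -0.1840 -0.4073 0.7592]
step 4: x^-=[3.0066, 2.3853, -1.4172]  P^-=[1.1175 0.5712 -0.2376; 0.5712 1.5673 -0.4428; -0.2376 -0.4428 0.7344]  S=[1.4235]  K=[0.6703; 0.1028; -0.0355]  nu=[0.7017]  x^+=[3.4770, 2.4575, -1.4421]  P^+=[0.4778 0.4731 -0.2037; 0.4731 1.5523 -0.4376; -0.2037 -0.4376 0.7326]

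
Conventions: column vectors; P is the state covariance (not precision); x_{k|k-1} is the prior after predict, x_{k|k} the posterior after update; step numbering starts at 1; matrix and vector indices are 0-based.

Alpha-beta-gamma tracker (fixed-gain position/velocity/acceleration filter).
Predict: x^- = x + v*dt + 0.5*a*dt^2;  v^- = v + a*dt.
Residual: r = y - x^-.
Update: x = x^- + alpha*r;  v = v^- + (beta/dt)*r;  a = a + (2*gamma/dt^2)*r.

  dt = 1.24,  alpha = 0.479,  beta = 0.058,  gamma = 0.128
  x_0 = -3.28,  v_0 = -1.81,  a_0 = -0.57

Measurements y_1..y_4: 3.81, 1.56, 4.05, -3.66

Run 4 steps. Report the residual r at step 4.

resid = -9.8577

step 1: x_pred=-5.9626  r=9.7726  x^+=-1.2815  v^+=-2.0597  a^+=1.0571
step 2: x_pred=-3.0229  r=4.5829  x^+=-0.8277  v^+=-0.5346  a^+=1.8201
step 3: x_pred=-0.0912  r=4.1412  x^+=1.8924  v^+=1.9161  a^+=2.5096
step 4: x_pred=6.1977  r=-9.8577  x^+=1.4759  v^+=4.5669  a^+=0.8683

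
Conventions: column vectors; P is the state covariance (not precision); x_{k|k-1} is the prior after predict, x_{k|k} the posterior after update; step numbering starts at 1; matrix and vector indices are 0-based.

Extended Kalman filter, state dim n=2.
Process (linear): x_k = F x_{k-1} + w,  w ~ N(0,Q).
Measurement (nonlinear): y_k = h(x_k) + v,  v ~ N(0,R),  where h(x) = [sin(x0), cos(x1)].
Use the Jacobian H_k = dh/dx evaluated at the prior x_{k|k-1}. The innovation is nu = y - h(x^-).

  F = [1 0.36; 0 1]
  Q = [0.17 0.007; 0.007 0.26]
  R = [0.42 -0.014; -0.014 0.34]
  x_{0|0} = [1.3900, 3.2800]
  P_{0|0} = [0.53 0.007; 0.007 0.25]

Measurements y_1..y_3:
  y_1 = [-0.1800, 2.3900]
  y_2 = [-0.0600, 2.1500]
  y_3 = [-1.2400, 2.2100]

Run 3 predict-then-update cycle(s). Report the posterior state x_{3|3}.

x_post = [5.7851, 6.1702]

step 1: x^-=[2.5708, 3.2800]  P^-=[0.7374 0.1040; 0.1040 0.5100]  H_jac=[-0.8415 0.0000; 0.0000 0.1380]  S=[0.9422 -0.0261; -0.0261 0.3497]  K=[-0.6589 -0.0081; -0.0875 0.1947]  nu=[-0.7203, 3.3804]  x^+=[3.0180, 4.0011]  P^+=[0.3287 0.0469; 0.0469 0.4886]
step 2: x^-=[4.4584, 4.0011]  P^-=[0.5958 0.2298; 0.2298 0.7486]  H_jac=[-0.2512 0.0000; 0.0000 0.7575]  S=[0.4576 -0.0577; -0.0577 0.7696]  K=[-0.3014 0.2036; -0.0335 0.7344]  nu=[0.9079, 2.8028]  x^+=[4.7554, 6.0290]  P^+=[0.5152 0.0970; 0.0970 0.3302]
step 3: x^-=[6.9258, 6.0290]  P^-=[0.7978 0.2228; 0.2228 0.5902]  H_jac=[0.8005 0.0000; 0.0000 0.2515]  S=[0.9313 0.0309; 0.0309 0.3773]  K=[0.6827 0.0927; 0.1790 0.3787]  nu=[-1.8393, 1.2421]  x^+=[5.7851, 6.1702]  P^+=[0.3566 0.0873; 0.0873 0.5021]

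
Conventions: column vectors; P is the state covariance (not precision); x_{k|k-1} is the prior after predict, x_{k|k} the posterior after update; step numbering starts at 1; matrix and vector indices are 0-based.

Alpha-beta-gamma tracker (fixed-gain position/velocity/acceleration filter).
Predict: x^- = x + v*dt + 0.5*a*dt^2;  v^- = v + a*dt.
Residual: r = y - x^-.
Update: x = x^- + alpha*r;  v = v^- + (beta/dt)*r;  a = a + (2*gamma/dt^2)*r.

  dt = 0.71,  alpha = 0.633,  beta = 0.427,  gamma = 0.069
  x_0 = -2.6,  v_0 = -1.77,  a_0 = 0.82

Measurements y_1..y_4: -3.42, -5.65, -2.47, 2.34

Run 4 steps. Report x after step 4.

x_post = 0.4961

step 1: x_pred=-3.6500  r=0.2300  x^+=-3.5044  v^+=-1.0495  a^+=0.8830
step 2: x_pred=-4.0270  r=-1.6230  x^+=-5.0544  v^+=-1.3987  a^+=0.4387
step 3: x_pred=-5.9368  r=3.4668  x^+=-3.7423  v^+=0.9978  a^+=1.3877
step 4: x_pred=-2.6841  r=5.0241  x^+=0.4961  v^+=5.0046  a^+=2.7631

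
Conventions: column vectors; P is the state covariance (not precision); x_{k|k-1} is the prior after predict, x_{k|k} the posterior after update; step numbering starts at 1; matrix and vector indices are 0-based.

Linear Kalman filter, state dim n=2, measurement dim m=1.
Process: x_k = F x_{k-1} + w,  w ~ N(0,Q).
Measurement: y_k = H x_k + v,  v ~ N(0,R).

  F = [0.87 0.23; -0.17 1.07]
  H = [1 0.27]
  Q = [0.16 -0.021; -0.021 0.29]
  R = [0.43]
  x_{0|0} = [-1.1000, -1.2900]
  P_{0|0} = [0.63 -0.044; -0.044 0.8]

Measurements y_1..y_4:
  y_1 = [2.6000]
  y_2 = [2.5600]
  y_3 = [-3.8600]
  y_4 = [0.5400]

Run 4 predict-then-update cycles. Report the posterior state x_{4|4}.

step 1: x^-=[-1.2537, -1.1933]  P^-=[0.6616 0.0435; 0.0435 1.2401]  S=[1.2054]  K=[0.5585; 0.3138]  nu=[4.1759]  x^+=[1.0787, 0.1172]  P^+=[0.2855 -0.1678; -0.1678 1.1214]
step 2: x^-=[0.9655, -0.0580]  P^-=[0.3682 0.0631; 0.0631 1.6432]  S=[0.9521]  K=[0.4047; 0.5322]  nu=[1.6102]  x^+=[1.6170, 0.7990]  P^+=[0.2123 -0.1420; -0.1420 1.3735]
step 3: x^-=[1.5906, 0.5801]  P^-=[0.3366 0.1590; 0.1590 1.9203]  S=[0.9924]  K=[0.3824; 0.6827]  nu=[-5.6072]  x^+=[-0.5535, -3.2478]  P^+=[0.1914 -0.1001; -0.1001 1.4578]
step 4: x^-=[-1.2286, -3.3810]  P^-=[0.3420 0.2202; 0.2202 2.0010]  S=[1.0368]  K=[0.3872; 0.7335]  nu=[2.6814]  x^+=[-0.1903, -1.4141]  P^+=[0.1865 -0.0742; -0.0742 1.4432]

x_post = [-0.1903, -1.4141]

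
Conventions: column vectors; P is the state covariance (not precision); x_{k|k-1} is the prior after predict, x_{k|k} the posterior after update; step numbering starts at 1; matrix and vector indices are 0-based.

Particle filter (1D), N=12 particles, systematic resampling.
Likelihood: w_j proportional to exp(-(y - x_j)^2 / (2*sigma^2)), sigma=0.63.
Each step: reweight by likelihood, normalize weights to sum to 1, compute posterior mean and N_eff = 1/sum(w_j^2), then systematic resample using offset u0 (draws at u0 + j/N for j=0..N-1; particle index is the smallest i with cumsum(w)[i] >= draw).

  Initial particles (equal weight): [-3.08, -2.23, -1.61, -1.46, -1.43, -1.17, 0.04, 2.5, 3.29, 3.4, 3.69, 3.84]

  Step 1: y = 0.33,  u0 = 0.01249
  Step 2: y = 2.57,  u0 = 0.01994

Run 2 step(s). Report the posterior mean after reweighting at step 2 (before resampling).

step 1: w=[0.0000, 0.0003, 0.0087, 0.0175, 0.0200, 0.0583, 0.8926, 0.0026, 0.0000, 0.0000, 0.0000, 0.0000]  mean=-0.0946  Neff=1.2487  idx=[3, 5, 6, 6, 6, 6, 6, 6, 6, 6, 6, 6]
step 2: w=[0.0000, 0.0000, 0.1000, 0.1000, 0.1000, 0.1000, 0.1000, 0.1000, 0.1000, 0.1000, 0.1000, 0.1000]  mean=0.0400  Neff=10.0001  idx=[2, 3, 3, 4, 5, 6, 7, 8, 8, 9, 10, 11]

post_mean = 0.0400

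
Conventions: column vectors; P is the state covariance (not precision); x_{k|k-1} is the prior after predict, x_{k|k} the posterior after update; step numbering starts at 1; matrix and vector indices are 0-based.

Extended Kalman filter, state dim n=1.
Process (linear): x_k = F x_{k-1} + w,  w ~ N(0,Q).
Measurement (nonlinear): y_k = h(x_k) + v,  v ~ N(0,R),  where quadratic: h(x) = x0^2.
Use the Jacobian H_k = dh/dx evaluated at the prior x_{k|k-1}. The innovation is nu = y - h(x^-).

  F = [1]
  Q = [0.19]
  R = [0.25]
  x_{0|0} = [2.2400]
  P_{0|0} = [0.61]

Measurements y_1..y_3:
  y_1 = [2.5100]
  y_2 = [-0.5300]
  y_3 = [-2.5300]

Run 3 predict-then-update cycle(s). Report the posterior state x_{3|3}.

step 1: x^-=[2.2400]  P^-=[0.8000]  H_jac=[4.4800]  S=[16.3063]  K=[0.2198]  nu=[-2.5076]  x^+=[1.6888]  P^+=[0.0123]
step 2: x^-=[1.6888]  P^-=[0.2023]  H_jac=[3.3777]  S=[2.5576]  K=[0.2671]  nu=[-3.3822]  x^+=[0.7854]  P^+=[0.0198]
step 3: x^-=[0.7854]  P^-=[0.2098]  H_jac=[1.5708]  S=[0.7676]  K=[0.4293]  nu=[-3.1468]  x^+=[-0.5655]  P^+=[0.0683]

x_post = [-0.5655]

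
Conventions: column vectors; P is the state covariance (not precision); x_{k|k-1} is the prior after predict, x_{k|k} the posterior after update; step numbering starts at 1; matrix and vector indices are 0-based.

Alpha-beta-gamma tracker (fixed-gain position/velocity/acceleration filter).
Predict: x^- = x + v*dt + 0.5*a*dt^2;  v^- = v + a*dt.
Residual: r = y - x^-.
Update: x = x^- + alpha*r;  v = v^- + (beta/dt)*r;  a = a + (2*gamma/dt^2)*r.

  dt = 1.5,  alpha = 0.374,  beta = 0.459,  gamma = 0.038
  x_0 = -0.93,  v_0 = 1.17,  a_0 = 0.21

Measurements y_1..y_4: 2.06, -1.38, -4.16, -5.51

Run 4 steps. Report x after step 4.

step 1: x_pred=1.0612  r=0.9988  x^+=1.4348  v^+=1.7906  a^+=0.2437
step 2: x_pred=4.3949  r=-5.7749  x^+=2.2351  v^+=0.3891  a^+=0.0487
step 3: x_pred=2.8735  r=-7.0335  x^+=0.2430  v^+=-1.6901  a^+=-0.1889
step 4: x_pred=-2.5048  r=-3.0052  x^+=-3.6287  v^+=-2.8931  a^+=-0.2904

x_post = -3.6287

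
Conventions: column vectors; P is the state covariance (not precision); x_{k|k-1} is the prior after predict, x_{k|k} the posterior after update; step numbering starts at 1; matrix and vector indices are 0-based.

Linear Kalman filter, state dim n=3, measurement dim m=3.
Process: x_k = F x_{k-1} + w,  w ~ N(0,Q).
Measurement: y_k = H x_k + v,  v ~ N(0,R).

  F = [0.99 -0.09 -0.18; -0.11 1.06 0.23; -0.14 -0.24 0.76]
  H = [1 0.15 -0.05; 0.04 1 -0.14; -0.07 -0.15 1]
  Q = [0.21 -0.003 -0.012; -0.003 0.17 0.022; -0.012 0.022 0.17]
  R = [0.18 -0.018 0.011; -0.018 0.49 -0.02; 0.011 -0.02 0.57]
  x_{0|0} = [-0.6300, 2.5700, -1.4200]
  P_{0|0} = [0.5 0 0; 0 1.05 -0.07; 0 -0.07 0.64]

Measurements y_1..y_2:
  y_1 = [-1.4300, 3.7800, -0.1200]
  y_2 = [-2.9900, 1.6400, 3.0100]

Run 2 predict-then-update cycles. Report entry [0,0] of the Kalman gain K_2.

step 1: x^-=[-0.5994, 2.4669, -1.6078]  P^-=[0.7270 -0.1693 -0.1444; -0.1693 1.3556 -0.1781; -0.1444 -0.1781 0.6355]  S=[0.9054 0.0817 -0.2480; 0.0817 1.8971 -0.4905; -0.2480 -0.4905 1.3096]  K=[0.7869 -0.1020 -0.0190; -0.0221 0.7208 -0.0164; -0.0882 -0.0129 0.4918]  nu=[-1.2810, 1.1120, 1.8159]  x^+=[-1.7554, 3.2670, -0.6159]  P^+=[0.1538 -0.0699 0.0002; -0.0699 0.3602 0.0251; 0.0002 0.0251 0.2834]
step 2: x^-=[-1.9210, 3.5144, -1.0064]  P^-=[0.3860 -0.1452 -0.0491; -0.1452 0.6202 0.0096; -0.0491 0.0096 0.3436]  S=[0.5420 -0.0469 -0.0716; -0.0469 1.1038 -0.1438; -0.0716 -0.1438 0.9303]  K=[0.6664 -0.0857 -0.0204; -0.0488 0.5537 0.0031; -0.0704 0.0082 0.3673]  nu=[-1.6465, -1.9385, 4.4091]  x^+=[-2.9419, 2.5351, 0.7129]  P^+=[0.1300 -0.0591 -0.0023; -0.0591 0.2784 0.0278; -0.0023 0.0278 0.2124]

K[0,0] = 0.6664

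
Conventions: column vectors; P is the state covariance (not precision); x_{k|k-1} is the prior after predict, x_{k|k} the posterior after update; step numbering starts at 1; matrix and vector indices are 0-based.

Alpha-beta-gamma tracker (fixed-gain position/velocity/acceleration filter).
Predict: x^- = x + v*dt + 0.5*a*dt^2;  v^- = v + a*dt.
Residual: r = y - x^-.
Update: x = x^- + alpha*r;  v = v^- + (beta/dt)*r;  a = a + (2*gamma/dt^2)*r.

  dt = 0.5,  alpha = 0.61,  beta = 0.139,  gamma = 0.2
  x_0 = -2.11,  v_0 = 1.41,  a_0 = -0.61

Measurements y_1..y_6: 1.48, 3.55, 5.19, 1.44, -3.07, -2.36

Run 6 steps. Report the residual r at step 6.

resid = -0.8763

step 1: x_pred=-1.4812  r=2.9612  x^+=0.3251  v^+=1.9282  a^+=4.1280
step 2: x_pred=1.8052  r=1.7448  x^+=2.8695  v^+=4.4773  a^+=6.9196
step 3: x_pred=5.9731  r=-0.7831  x^+=5.4954  v^+=7.7194  a^+=5.6666
step 4: x_pred=10.0634  r=-8.6234  x^+=4.8031  v^+=8.1554  a^+=-8.1309
step 5: x_pred=7.8645  r=-10.9345  x^+=1.1944  v^+=1.0502  a^+=-25.6260
step 6: x_pred=-1.4837  r=-0.8763  x^+=-2.0183  v^+=-12.0065  a^+=-27.0281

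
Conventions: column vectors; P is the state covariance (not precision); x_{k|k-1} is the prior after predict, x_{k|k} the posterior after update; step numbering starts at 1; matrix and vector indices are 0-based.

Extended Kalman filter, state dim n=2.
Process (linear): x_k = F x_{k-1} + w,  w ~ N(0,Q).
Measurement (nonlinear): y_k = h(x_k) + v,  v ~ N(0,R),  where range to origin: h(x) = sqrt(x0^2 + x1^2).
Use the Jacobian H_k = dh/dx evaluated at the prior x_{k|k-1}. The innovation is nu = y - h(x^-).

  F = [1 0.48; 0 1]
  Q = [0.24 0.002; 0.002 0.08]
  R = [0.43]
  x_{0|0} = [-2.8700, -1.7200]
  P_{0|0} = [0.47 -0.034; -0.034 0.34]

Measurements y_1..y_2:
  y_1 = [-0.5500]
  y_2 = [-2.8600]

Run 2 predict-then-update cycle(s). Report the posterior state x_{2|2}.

step 1: x^-=[-3.6956, -1.7200]  P^-=[0.7557 0.1312; 0.1312 0.4200]  H_jac=[-0.9066 -0.4220]  S=[1.2263]  K=[-0.6038; -0.2415]  nu=[-4.6263]  x^+=[-0.9021, -0.6027]  P^+=[0.3086 -0.0476; -0.0476 0.3485]
step 2: x^-=[-1.1914, -0.6027]  P^-=[0.5831 0.1216; 0.1216 0.4285]  H_jac=[-0.8923 -0.4514]  S=[1.0796]  K=[-0.5328; -0.2797]  nu=[-4.1952]  x^+=[1.0439, 0.5706]  P^+=[0.2766 -0.0393; -0.0393 0.3440]

x_post = [1.0439, 0.5706]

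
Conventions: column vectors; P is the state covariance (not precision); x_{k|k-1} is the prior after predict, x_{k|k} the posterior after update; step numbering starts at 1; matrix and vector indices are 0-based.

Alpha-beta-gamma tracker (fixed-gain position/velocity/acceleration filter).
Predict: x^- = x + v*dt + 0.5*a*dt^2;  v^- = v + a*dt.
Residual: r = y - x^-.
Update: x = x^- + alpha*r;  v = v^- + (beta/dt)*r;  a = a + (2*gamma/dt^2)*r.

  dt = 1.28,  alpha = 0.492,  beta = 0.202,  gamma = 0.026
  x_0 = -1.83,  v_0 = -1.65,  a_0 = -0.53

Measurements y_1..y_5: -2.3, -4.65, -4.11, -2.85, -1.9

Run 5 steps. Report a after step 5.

step 1: x_pred=-4.3762  r=2.0762  x^+=-3.3547  v^+=-2.0008  a^+=-0.4641
step 2: x_pred=-6.2959  r=1.6459  x^+=-5.4861  v^+=-2.3351  a^+=-0.4119
step 3: x_pred=-8.8124  r=4.7024  x^+=-6.4988  v^+=-2.1202  a^+=-0.2626
step 4: x_pred=-9.4278  r=6.5778  x^+=-6.1915  v^+=-1.4183  a^+=-0.0539
step 5: x_pred=-8.0510  r=6.1510  x^+=-5.0247  v^+=-0.5165  a^+=0.1414

a_post = 0.1414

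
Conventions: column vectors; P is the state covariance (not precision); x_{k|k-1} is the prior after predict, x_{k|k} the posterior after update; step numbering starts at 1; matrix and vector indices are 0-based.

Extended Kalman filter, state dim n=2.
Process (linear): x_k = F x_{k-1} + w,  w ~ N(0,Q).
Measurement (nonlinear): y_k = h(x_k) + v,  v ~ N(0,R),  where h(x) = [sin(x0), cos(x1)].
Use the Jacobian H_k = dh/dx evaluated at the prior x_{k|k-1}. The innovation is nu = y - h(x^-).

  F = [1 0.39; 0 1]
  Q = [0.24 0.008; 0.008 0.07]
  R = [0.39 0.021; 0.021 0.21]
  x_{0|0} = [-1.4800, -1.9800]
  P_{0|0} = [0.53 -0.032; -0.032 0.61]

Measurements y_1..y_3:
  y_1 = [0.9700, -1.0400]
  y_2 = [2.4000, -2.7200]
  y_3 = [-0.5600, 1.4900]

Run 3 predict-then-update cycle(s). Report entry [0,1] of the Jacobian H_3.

step 1: x^-=[-2.2522, -1.9800]  P^-=[0.8378 0.2139; 0.2139 0.6800]  H_jac=[-0.6299 0.0000; 0.0000 0.9174]  S=[0.7224 -0.1026; -0.1026 0.7824]  K=[-0.7081 0.1580; -0.0746 0.7876]  nu=[1.7467, -0.6421]  x^+=[-3.5904, -2.6161]  P^+=[0.4331 0.0200; 0.0200 0.1786]
step 2: x^-=[-4.6107, -2.6161]  P^-=[0.7159 0.0976; 0.0976 0.2486]  H_jac=[-0.1015 0.0000; 0.0000 0.5016]  S=[0.3974 0.0160; 0.0160 0.2726]  K=[-0.1906 0.1908; -0.0435 0.4601]  nu=[1.4052, -1.8549]  x^+=[-5.2325, -3.5306]  P^+=[0.6927 0.0719; 0.0719 0.1908]
step 3: x^-=[-6.6094, -3.5306]  P^-=[1.0178 0.1543; 0.1543 0.2608]  H_jac=[0.9473 0.0000; 0.0000 -0.3793]  S=[1.3033 -0.0344; -0.0344 0.2475]  K=[0.7362 -0.1340; 0.1020 -0.3854]  nu=[-0.2395, 2.4153]  x^+=[-7.1094, -4.4859]  P^+=[0.3001 0.0334; 0.0334 0.2078]

H_jac[0,1] = 0.0000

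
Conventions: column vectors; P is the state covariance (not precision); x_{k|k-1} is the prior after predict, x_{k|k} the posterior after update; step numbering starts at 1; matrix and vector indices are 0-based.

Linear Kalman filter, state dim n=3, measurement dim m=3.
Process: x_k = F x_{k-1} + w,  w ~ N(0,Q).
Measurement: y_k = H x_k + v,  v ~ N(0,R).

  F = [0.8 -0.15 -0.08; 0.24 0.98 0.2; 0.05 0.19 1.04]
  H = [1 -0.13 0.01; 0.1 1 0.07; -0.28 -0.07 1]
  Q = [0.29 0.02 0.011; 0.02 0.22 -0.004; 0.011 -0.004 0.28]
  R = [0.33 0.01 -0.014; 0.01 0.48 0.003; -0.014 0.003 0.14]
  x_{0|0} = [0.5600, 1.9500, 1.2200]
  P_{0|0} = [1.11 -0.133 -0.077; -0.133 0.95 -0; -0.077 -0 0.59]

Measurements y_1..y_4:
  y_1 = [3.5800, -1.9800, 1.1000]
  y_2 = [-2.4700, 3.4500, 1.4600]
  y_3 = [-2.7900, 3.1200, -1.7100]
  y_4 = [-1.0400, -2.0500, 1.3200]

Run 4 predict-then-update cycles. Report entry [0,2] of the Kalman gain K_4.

step 1: x^-=[0.0579, 2.2894, 1.6673]  P^-=[1.0673 -0.0263 -0.1037; -0.0263 1.1500 0.2764; -0.1037 0.2764 0.9447]  S=[1.4209 -0.0652 -0.4316; -0.0652 1.6772 0.2330; -0.4316 0.2330 1.1924]  K=[0.7299 0.0843 -0.0884; -0.0891 0.6917 0.0030; 0.1689 0.0873 0.8445]  nu=[3.8030, -4.3919, -0.3908]  x^+=[2.4981, -1.0886, 1.5962]  P^+=[0.2450 0.0196 0.0476; 0.0196 0.3269 0.0321; 0.0476 0.0321 0.1317]
step 2: x^-=[2.0341, -0.1481, 1.5781]  P^-=[0.4450 0.0348 0.0373; 0.0348 0.5798 0.1354; 0.0373 0.1354 0.4529]  S=[0.7762 0.0166 -0.1104; 0.0166 1.0929 0.1094; -0.1104 0.1094 0.5921]  K=[0.5577 0.0726 -0.0609; -0.0573 0.5399 0.0332; 0.1350 0.0800 0.7416]  nu=[-4.5391, 3.2842, 0.4410]  x^+=[-0.2860, 1.8999, 1.5550]  P^+=[0.1877 0.0188 0.0378; 0.0188 0.2547 0.0302; 0.0378 0.0302 0.1149]
step 3: x^-=[-0.6382, 2.1043, 1.9639]  P^-=[0.4080 0.0329 0.0305; 0.0329 0.5043 0.1130; 0.0305 0.1130 0.4301]  S=[0.7383 0.0203 -0.1048; 0.0203 1.0133 0.0919; -0.1048 0.0919 0.5729]  K=[0.5363 0.0698 -0.0632; -0.0526 0.5072 0.0287; 0.1293 0.0752 0.7336]  nu=[-1.8979, 0.9421, -3.7053]  x^+=[-1.3559, 2.5757, -0.9288]  P^+=[0.1806 0.0181 0.0357; 0.0181 0.2392 0.0281; 0.0357 0.0281 0.1131]
step 4: x^-=[-1.3968, 2.0130, -0.5444]  P^-=[0.4034 0.0332 0.0293; 0.0332 0.4876 0.1069; 0.0293 0.1069 0.4265]  S=[0.7334 0.0222 -0.1041; 0.0222 0.9958 0.0866; -0.1041 0.0866 0.5705]  K=[0.5334 0.0696 -0.0639; -0.0511 0.4994 0.0261; 0.1286 0.0737 0.7325]  nu=[0.6239, -3.8852, 1.6142]  x^+=[-1.4375, 0.0828, 0.4319]  P^+=[0.1796 0.0181 0.0354; 0.0181 0.2356 0.0274; 0.0354 0.0274 0.1128]

K[0,2] = -0.0639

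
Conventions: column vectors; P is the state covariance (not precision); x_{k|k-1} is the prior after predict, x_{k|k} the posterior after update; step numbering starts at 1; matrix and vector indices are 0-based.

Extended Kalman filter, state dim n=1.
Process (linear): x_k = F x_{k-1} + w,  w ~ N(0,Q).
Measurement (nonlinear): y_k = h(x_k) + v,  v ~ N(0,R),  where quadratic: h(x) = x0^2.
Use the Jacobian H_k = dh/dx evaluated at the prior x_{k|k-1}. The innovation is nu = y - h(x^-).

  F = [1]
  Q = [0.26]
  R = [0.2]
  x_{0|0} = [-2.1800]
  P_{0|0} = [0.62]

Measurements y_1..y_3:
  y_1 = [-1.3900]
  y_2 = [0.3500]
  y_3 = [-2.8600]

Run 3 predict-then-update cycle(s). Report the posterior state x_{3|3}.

x_post = [1.1878]

step 1: x^-=[-2.1800]  P^-=[0.8800]  H_jac=[-4.3600]  S=[16.9284]  K=[-0.2266]  nu=[-6.1424]  x^+=[-0.7878]  P^+=[0.0104]
step 2: x^-=[-0.7878]  P^-=[0.2704]  H_jac=[-1.5757]  S=[0.8713]  K=[-0.4890]  nu=[-0.2707]  x^+=[-0.6555]  P^+=[0.0621]
step 3: x^-=[-0.6555]  P^-=[0.3221]  H_jac=[-1.3110]  S=[0.7535]  K=[-0.5603]  nu=[-3.2897]  x^+=[1.1878]  P^+=[0.0855]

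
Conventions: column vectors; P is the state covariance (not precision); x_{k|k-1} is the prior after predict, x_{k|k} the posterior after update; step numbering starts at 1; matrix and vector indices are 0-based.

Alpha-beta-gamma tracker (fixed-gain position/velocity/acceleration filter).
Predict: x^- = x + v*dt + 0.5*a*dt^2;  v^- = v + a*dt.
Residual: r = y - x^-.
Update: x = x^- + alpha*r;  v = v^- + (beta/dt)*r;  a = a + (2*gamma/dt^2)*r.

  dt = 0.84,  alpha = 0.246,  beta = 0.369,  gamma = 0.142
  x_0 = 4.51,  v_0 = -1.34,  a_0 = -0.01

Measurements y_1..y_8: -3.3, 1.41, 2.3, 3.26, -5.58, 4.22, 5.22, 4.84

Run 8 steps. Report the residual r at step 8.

resid = -9.3622

step 1: x_pred=3.3809  r=-6.6809  x^+=1.7374  v^+=-4.2832  a^+=-2.6990
step 2: x_pred=-2.8127  r=4.2227  x^+=-1.7739  v^+=-4.6954  a^+=-0.9994
step 3: x_pred=-6.0707  r=8.3707  x^+=-4.0115  v^+=-1.8578  a^+=2.3698
step 4: x_pred=-4.7360  r=7.9960  x^+=-2.7689  v^+=3.6453  a^+=5.5881
step 5: x_pred=2.2646  r=-7.8446  x^+=0.3348  v^+=4.8933  a^+=2.4307
step 6: x_pred=5.3027  r=-1.0827  x^+=5.0364  v^+=6.4594  a^+=1.9949
step 7: x_pred=11.1661  r=-5.9461  x^+=9.7034  v^+=5.5231  a^+=-0.3984
step 8: x_pred=14.2022  r=-9.3622  x^+=11.8991  v^+=1.0758  a^+=-4.1666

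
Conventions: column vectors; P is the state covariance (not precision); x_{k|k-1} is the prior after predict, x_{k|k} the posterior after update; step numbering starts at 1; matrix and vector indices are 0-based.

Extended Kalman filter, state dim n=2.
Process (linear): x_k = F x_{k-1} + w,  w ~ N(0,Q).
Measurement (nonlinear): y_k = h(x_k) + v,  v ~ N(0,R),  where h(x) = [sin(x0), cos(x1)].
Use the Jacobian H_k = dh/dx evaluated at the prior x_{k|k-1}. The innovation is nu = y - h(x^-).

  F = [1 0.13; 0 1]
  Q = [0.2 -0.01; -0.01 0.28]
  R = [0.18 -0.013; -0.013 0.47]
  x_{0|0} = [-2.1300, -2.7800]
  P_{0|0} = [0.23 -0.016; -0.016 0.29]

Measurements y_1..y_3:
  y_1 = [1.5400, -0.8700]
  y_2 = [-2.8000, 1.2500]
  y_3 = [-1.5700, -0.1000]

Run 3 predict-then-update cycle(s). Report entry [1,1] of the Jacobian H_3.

H_jac[1,1] = 0.9996

step 1: x^-=[-2.4914, -2.7800]  P^-=[0.4307 0.0117; 0.0117 0.5700]  H_jac=[-0.7960 0.0000; 0.0000 0.3538]  S=[0.4529 -0.0163; -0.0163 0.5413]  K=[-0.7576 -0.0152; -0.0072 0.3723]  nu=[2.1453, 0.0653]  x^+=[-4.1176, -2.7711]  P^+=[0.1711 0.0077; 0.0077 0.4949]
step 2: x^-=[-4.4779, -2.7711]  P^-=[0.3814 0.0620; 0.0620 0.7749]  H_jac=[-0.2324 0.0000; 0.0000 0.3621]  S=[0.2006 -0.0182; -0.0182 0.5716]  K=[-0.4396 0.0253; -0.0274 0.4900]  nu=[-3.7726, 2.1821]  x^+=[-2.7643, -1.5986]  P^+=[0.3419 0.0486; 0.0486 0.6370]
step 3: x^-=[-2.9721, -1.5986]  P^-=[0.5653 0.1214; 0.1214 0.9170]  H_jac=[-0.9857 0.0000; 0.0000 0.9996]  S=[0.7292 -0.1326; -0.1326 1.3863]  K=[-0.7614 0.0147; -0.0446 0.6569]  nu=[-1.4014, -0.0722]  x^+=[-1.9062, -1.5835]  P^+=[0.1392 0.0168; 0.0168 0.3095]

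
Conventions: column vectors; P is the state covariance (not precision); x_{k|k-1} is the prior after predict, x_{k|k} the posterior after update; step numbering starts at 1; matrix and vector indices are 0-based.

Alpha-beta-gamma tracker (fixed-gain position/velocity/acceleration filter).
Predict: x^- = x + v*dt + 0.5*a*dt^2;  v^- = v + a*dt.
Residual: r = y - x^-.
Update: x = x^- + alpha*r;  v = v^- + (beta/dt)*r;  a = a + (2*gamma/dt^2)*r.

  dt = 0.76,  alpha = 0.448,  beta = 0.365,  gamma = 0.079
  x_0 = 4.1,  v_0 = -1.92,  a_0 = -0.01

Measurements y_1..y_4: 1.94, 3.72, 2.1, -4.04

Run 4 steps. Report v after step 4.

v_post = -2.3228

step 1: x_pred=2.6379  r=-0.6979  x^+=2.3252  v^+=-2.2628  a^+=-0.2009
step 2: x_pred=0.5475  r=3.1725  x^+=1.9688  v^+=-0.8918  a^+=0.6669
step 3: x_pred=1.4836  r=0.6164  x^+=1.7597  v^+=-0.0890  a^+=0.8355
step 4: x_pred=1.9334  r=-5.9734  x^+=-0.7427  v^+=-2.3228  a^+=-0.7985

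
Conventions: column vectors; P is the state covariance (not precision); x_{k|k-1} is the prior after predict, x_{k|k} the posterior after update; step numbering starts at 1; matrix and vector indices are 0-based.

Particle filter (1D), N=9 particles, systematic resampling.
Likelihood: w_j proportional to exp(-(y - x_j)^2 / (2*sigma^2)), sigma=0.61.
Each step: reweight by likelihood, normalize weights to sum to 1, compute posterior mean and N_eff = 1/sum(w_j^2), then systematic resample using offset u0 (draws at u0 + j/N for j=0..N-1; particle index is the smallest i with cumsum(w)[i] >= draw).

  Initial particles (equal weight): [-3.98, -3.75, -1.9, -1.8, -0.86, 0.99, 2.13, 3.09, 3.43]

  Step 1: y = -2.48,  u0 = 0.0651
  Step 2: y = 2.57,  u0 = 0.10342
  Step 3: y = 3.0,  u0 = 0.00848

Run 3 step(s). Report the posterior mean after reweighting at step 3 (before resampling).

step 1: w=[0.0356, 0.0838, 0.4658, 0.3933, 0.0215, 0.0000, 0.0000, 0.0000, 0.0000]  mean=-2.0674  Neff=2.6289  idx=[1, 2, 2, 2, 2, 3, 3, 3, 3]
step 2: w=[0.0000, 0.0584, 0.0584, 0.0584, 0.0584, 0.1916, 0.1916, 0.1916, 0.1916]  mean=-1.8234  Neff=6.2316  idx=[2, 4, 5, 6, 6, 7, 7, 8, 8]
step 3: w=[0.0360, 0.0360, 0.1326, 0.1326, 0.1326, 0.1326, 0.1326, 0.1326, 0.1326]  mean=-1.8072  Neff=7.9608  idx=[0, 2, 3, 4, 4, 5, 6, 7, 8]

post_mean = -1.8072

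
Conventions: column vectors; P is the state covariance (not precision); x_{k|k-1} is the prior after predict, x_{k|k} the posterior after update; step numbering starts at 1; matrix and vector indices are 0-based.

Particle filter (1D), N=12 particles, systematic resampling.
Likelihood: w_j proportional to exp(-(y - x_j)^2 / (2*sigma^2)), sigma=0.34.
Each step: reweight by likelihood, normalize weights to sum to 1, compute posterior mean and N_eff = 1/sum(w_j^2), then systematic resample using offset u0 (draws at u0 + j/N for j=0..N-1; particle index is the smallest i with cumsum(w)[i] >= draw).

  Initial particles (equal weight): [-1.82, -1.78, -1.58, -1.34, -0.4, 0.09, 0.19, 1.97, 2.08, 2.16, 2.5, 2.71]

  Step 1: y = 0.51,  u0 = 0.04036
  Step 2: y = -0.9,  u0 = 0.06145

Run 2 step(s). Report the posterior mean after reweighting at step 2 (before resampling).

step 1: w=[0.0000, 0.0000, 0.0000, 0.0000, 0.0245, 0.4103, 0.5651, 0.0001, 0.0000, 0.0000, 0.0000, 0.0000]  mean=0.1347  Neff=2.0480  idx=[5, 5, 5, 5, 5, 6, 6, 6, 6, 6, 6, 6]
step 2: w=[0.1274, 0.1274, 0.1274, 0.1274, 0.1274, 0.0518, 0.0518, 0.0518, 0.0518, 0.0518, 0.0518, 0.0518]  mean=0.1263  Neff=9.9994  idx=[0, 1, 1, 2, 3, 3, 4, 5, 6, 8, 9, 11]

post_mean = 0.1263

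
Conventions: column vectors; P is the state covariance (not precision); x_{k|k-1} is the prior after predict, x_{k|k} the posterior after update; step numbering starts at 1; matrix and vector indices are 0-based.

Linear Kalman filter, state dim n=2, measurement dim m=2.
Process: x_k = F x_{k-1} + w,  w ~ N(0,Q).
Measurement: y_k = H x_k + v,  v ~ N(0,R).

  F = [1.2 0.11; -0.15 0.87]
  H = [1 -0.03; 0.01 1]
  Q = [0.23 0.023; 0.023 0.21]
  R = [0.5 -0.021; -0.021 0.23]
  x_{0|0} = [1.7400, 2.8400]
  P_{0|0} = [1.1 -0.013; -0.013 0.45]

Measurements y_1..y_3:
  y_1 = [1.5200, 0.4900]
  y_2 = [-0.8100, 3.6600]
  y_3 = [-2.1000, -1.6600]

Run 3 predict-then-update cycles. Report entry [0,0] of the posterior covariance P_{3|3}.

P_post[0,0] = 0.2854

step 1: x^-=[2.4004, 2.2098]  P^-=[1.8160 -0.1453; -0.1453 0.5787]  S=[2.3253 -0.1655; -0.1655 0.8060]  K=[0.7831 0.0030; -0.0193 0.7123]  nu=[-0.8141, -1.7438]  x^+=[1.7576, 0.9834]  P^+=[0.3909 -0.0197; -0.0197 0.1644]
step 2: x^-=[2.2173, 0.5919]  P^-=[0.7897 -0.0518; -0.0518 0.3484]  S=[1.2931 -0.0754; -0.0754 0.5774]  K=[0.6121 0.0038; -0.0131 0.6007]  nu=[-3.0096, 3.0459]  x^+=[0.3868, 2.4612]  P^+=[0.3055 -0.0150; -0.0150 0.1386]
step 3: x^-=[0.7348, 2.0833]  P^-=[0.6677 -0.0342; -0.0342 0.3257]  S=[1.1700 -0.0583; -0.0583 0.5551]  K=[0.5720 0.0105; -0.0084 0.5853]  nu=[-2.7723, -3.7506]  x^+=[-0.8904, -0.0885]  P^+=[0.2854 -0.0125; -0.0125 0.1349]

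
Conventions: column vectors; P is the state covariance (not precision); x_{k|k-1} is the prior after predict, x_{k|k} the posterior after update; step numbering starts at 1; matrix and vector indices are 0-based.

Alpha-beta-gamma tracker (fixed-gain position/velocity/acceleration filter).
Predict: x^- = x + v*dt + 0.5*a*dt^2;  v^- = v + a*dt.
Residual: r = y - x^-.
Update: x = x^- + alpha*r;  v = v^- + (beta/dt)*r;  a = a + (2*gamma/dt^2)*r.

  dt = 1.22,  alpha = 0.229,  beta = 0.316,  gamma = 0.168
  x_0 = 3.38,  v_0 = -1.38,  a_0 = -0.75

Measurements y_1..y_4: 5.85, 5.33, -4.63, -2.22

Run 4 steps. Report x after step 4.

x_post = 0.2628

step 1: x_pred=1.1383  r=4.7117  x^+=2.2172  v^+=-1.0746  a^+=0.3137
step 2: x_pred=1.1397  r=4.1903  x^+=2.0993  v^+=0.3934  a^+=1.2596
step 3: x_pred=3.5167  r=-8.1467  x^+=1.6511  v^+=-0.1800  a^+=-0.5795
step 4: x_pred=1.0003  r=-3.2203  x^+=0.2628  v^+=-1.7210  a^+=-1.3064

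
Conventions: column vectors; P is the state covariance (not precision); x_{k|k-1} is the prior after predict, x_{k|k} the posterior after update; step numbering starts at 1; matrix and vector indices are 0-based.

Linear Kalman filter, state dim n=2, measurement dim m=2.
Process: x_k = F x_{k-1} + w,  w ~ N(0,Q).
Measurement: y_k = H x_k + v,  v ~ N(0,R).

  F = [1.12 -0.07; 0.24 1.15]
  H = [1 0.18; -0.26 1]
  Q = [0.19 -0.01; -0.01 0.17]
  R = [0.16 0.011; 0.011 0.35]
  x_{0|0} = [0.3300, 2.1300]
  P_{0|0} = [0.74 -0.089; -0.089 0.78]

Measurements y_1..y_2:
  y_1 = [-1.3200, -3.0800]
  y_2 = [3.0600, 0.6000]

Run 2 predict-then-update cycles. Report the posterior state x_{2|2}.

x_post = [1.8322, -0.1231]

step 1: x^-=[0.2205, 2.5287]  P^-=[1.1360 0.0130; 0.0130 1.1950]  S=[1.3394 -0.0569; -0.0569 1.6151]  K=[0.8437 -0.1451; 0.2019 0.7449]  nu=[-1.9957, -5.5514]  x^+=[-0.6577, -2.0098]  P^+=[0.1346 -0.0065; -0.0065 0.2613]
step 2: x^-=[-0.5959, -2.4691]  P^-=[0.3611 -0.0031; -0.0031 0.5197]  S=[0.5368 0.0076; 0.0076 0.8957]  K=[0.6733 -0.1141; 0.1601 0.5797]  nu=[4.1003, 2.9141]  x^+=[1.8322, -0.1231]  P^+=[0.1073 -0.0046; -0.0046 0.2035]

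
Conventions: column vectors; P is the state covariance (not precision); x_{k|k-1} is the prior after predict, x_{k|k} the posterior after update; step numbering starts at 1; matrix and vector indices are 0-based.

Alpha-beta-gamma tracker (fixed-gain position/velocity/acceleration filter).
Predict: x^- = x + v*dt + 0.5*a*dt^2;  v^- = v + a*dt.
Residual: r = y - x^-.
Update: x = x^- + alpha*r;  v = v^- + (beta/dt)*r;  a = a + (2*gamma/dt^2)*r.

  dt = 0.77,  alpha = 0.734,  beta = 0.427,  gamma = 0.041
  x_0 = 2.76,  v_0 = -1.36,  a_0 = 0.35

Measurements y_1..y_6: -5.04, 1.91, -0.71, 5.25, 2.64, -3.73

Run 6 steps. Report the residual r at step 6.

resid = -9.6100

step 1: x_pred=1.8166  r=-6.8566  x^+=-3.2162  v^+=-4.8928  a^+=-0.5983
step 2: x_pred=-7.1610  r=9.0710  x^+=-0.5029  v^+=-0.3232  a^+=0.6563
step 3: x_pred=-0.5572  r=-0.1528  x^+=-0.6694  v^+=0.0974  a^+=0.6351
step 4: x_pred=-0.4061  r=5.6561  x^+=3.7455  v^+=3.7230  a^+=1.4174
step 5: x_pred=7.0324  r=-4.3924  x^+=3.8084  v^+=2.3786  a^+=0.8099
step 6: x_pred=5.8800  r=-9.6100  x^+=-1.1737  v^+=-2.3269  a^+=-0.5192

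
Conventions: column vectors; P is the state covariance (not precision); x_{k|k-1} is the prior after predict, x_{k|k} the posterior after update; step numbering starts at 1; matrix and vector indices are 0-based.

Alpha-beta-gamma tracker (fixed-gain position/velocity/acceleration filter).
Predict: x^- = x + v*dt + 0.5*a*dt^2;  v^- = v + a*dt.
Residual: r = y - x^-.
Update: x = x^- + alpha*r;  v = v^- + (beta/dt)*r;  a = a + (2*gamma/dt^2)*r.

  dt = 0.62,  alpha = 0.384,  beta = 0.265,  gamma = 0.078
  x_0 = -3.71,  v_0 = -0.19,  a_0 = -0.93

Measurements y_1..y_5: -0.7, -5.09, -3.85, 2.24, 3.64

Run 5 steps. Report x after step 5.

x_post = 1.0499

step 1: x_pred=-4.0065  r=3.3065  x^+=-2.7368  v^+=0.6467  a^+=0.4119
step 2: x_pred=-2.2567  r=-2.8333  x^+=-3.3447  v^+=-0.3089  a^+=-0.7379
step 3: x_pred=-3.6781  r=-0.1719  x^+=-3.7441  v^+=-0.8399  a^+=-0.8077
step 4: x_pred=-4.4201  r=6.6601  x^+=-1.8626  v^+=1.5059  a^+=1.8951
step 5: x_pred=-0.5647  r=4.2047  x^+=1.0499  v^+=4.4781  a^+=3.6015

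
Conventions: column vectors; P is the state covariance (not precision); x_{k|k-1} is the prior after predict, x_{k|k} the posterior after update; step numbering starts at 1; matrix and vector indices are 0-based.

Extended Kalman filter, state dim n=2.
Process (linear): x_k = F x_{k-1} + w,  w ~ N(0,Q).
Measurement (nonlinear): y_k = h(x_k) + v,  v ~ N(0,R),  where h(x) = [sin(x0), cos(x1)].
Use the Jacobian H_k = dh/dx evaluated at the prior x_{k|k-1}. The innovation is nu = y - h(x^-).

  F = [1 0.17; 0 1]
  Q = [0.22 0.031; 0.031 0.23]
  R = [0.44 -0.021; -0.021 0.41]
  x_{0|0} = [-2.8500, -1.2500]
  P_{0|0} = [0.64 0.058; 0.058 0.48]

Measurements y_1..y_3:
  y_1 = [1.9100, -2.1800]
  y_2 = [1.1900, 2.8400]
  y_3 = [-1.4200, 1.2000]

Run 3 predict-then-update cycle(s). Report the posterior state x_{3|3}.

step 1: x^-=[-3.0625, -1.2500]  P^-=[0.8936 0.1706; 0.1706 0.7100]  H_jac=[-0.9969 0.0000; 0.0000 0.9490]  S=[1.3280 -0.1824; -0.1824 1.0494]  K=[-0.6655 0.0386; -0.0409 0.6350]  nu=[1.9890, -2.4953]  x^+=[-4.4825, -2.9157]  P^+=[0.2945 0.0314; 0.0314 0.2752]
step 2: x^-=[-4.9781, -2.9157]  P^-=[0.5332 0.1092; 0.1092 0.5052]  H_jac=[0.2626 0.0000; 0.0000 0.2240]  S=[0.4768 -0.0146; -0.0146 0.4353]  K=[0.2957 0.0661; 0.0682 0.2622]  nu=[0.2251, 3.8146]  x^+=[-4.6595, -1.9000]  P^+=[0.4901 0.0932; 0.0932 0.4736]
step 3: x^-=[-4.9825, -1.9000]  P^-=[0.7555 0.2047; 0.2047 0.7036]  H_jac=[0.2668 0.0000; 0.0000 0.9463]  S=[0.4938 0.0307; 0.0307 1.0400]  K=[0.3974 0.1746; 0.0710 0.6381]  nu=[-2.3837, 1.5233]  x^+=[-5.6639, -1.0972]  P^+=[0.6416 0.0668; 0.0668 0.2749]

x_post = [-5.6639, -1.0972]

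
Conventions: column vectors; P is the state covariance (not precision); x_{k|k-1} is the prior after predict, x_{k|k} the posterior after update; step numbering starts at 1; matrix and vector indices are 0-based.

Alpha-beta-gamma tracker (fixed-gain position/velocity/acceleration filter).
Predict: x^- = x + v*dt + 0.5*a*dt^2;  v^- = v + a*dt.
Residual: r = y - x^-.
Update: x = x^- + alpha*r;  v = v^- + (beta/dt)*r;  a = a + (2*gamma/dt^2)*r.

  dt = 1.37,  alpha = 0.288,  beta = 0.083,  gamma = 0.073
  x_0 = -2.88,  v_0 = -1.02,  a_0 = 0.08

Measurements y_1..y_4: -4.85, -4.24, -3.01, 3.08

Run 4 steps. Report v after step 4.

v_post = 0.6251

step 1: x_pred=-4.2023  r=-0.6477  x^+=-4.3889  v^+=-0.9496  a^+=0.0296
step 2: x_pred=-5.6621  r=1.4221  x^+=-5.2525  v^+=-0.8229  a^+=0.1402
step 3: x_pred=-6.2483  r=3.2383  x^+=-5.3157  v^+=-0.4346  a^+=0.3921
step 4: x_pred=-5.5431  r=8.6231  x^+=-3.0596  v^+=0.6251  a^+=1.0629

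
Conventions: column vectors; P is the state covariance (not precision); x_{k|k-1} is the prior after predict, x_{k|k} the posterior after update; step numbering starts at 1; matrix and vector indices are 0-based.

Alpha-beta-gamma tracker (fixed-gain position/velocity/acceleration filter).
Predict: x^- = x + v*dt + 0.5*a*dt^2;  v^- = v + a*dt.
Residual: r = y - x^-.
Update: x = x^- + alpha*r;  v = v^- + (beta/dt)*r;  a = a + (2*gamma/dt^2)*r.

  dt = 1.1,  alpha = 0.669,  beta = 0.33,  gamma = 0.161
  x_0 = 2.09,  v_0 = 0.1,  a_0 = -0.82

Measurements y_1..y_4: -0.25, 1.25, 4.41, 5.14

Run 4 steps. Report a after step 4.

a_post = 1.9754

step 1: x_pred=1.7039  r=-1.9539  x^+=0.3967  v^+=-1.3882  a^+=-1.3400
step 2: x_pred=-1.9409  r=3.1909  x^+=0.1938  v^+=-1.9049  a^+=-0.4908
step 3: x_pred=-2.1985  r=6.6085  x^+=2.2226  v^+=-0.4622  a^+=1.2678
step 4: x_pred=2.4812  r=2.6588  x^+=4.2599  v^+=1.7300  a^+=1.9754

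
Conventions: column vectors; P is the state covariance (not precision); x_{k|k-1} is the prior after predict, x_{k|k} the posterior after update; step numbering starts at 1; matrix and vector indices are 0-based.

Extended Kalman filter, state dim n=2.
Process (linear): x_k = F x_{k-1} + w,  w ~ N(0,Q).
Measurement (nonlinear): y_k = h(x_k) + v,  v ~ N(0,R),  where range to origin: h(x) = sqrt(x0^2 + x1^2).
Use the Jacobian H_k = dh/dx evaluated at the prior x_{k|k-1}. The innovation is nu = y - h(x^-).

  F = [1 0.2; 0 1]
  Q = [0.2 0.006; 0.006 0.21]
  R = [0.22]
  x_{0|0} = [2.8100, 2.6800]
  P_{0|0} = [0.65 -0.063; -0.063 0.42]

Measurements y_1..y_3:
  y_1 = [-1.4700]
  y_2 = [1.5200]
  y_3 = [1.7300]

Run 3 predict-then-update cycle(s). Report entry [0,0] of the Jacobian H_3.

H_jac[0,0] = -0.7020

step 1: x^-=[3.3460, 2.6800]  P^-=[0.8416 0.0270; 0.0270 0.6300]  H_jac=[0.7805 0.6252]  S=[1.0053]  K=[0.6702; 0.4128]  nu=[-5.7570]  x^+=[-0.5125, 0.3038]  P^+=[0.3900 -0.2511; -0.2511 0.4587]
step 2: x^-=[-0.4517, 0.3038]  P^-=[0.5079 -0.1533; -0.1533 0.6687]  H_jac=[-0.8298 0.5581]  S=[0.9200]  K=[-0.5511; 0.5439]  nu=[0.9756]  x^+=[-0.9894, 0.8345]  P^+=[0.2285 0.1225; 0.1225 0.3965]
step 3: x^-=[-0.8225, 0.8345]  P^-=[0.4933 0.2078; 0.2078 0.6065]  H_jac=[-0.7020 0.7122]  S=[0.5630]  K=[-0.3523; 0.5082]  nu=[0.5583]  x^+=[-1.0192, 1.1182]  P^+=[0.4235 0.3086; 0.3086 0.4611]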